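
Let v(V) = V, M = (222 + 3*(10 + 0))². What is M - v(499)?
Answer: 63005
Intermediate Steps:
M = 63504 (M = (222 + 3*10)² = (222 + 30)² = 252² = 63504)
M - v(499) = 63504 - 1*499 = 63504 - 499 = 63005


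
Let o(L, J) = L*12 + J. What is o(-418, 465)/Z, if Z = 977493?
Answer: -1517/325831 ≈ -0.0046558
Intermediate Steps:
o(L, J) = J + 12*L (o(L, J) = 12*L + J = J + 12*L)
o(-418, 465)/Z = (465 + 12*(-418))/977493 = (465 - 5016)*(1/977493) = -4551*1/977493 = -1517/325831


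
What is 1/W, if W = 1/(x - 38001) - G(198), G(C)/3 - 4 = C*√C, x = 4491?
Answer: 13475074710/78448752306614159 - 2001043618200*√22/78448752306614159 ≈ -0.00011947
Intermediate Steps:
G(C) = 12 + 3*C^(3/2) (G(C) = 12 + 3*(C*√C) = 12 + 3*C^(3/2))
W = -402121/33510 - 1782*√22 (W = 1/(4491 - 38001) - (12 + 3*198^(3/2)) = 1/(-33510) - (12 + 3*(594*√22)) = -1/33510 - (12 + 1782*√22) = -1/33510 + (-12 - 1782*√22) = -402121/33510 - 1782*√22 ≈ -8370.3)
1/W = 1/(-402121/33510 - 1782*√22)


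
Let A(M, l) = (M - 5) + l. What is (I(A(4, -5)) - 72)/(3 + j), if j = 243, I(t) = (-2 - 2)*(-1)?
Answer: -34/123 ≈ -0.27642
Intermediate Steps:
A(M, l) = -5 + M + l (A(M, l) = (-5 + M) + l = -5 + M + l)
I(t) = 4 (I(t) = -4*(-1) = 4)
(I(A(4, -5)) - 72)/(3 + j) = (4 - 72)/(3 + 243) = -68/246 = -68*1/246 = -34/123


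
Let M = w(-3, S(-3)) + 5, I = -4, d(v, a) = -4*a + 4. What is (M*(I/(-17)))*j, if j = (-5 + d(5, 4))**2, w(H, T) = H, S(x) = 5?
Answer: 136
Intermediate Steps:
d(v, a) = 4 - 4*a
j = 289 (j = (-5 + (4 - 4*4))**2 = (-5 + (4 - 16))**2 = (-5 - 12)**2 = (-17)**2 = 289)
M = 2 (M = -3 + 5 = 2)
(M*(I/(-17)))*j = (2*(-4/(-17)))*289 = (2*(-4*(-1/17)))*289 = (2*(4/17))*289 = (8/17)*289 = 136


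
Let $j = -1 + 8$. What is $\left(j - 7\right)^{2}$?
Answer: $0$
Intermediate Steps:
$j = 7$
$\left(j - 7\right)^{2} = \left(7 - 7\right)^{2} = 0^{2} = 0$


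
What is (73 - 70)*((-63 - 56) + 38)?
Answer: -243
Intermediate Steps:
(73 - 70)*((-63 - 56) + 38) = 3*(-119 + 38) = 3*(-81) = -243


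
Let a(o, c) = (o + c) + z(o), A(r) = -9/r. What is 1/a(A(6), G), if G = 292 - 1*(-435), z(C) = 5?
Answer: 2/1461 ≈ 0.0013689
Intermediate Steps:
G = 727 (G = 292 + 435 = 727)
a(o, c) = 5 + c + o (a(o, c) = (o + c) + 5 = (c + o) + 5 = 5 + c + o)
1/a(A(6), G) = 1/(5 + 727 - 9/6) = 1/(5 + 727 - 9*⅙) = 1/(5 + 727 - 3/2) = 1/(1461/2) = 2/1461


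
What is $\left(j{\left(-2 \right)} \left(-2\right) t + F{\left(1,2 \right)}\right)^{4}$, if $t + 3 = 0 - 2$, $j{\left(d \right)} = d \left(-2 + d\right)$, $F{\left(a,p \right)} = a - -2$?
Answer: $47458321$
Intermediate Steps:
$F{\left(a,p \right)} = 2 + a$ ($F{\left(a,p \right)} = a + 2 = 2 + a$)
$t = -5$ ($t = -3 + \left(0 - 2\right) = -3 - 2 = -5$)
$\left(j{\left(-2 \right)} \left(-2\right) t + F{\left(1,2 \right)}\right)^{4} = \left(- 2 \left(-2 - 2\right) \left(-2\right) \left(-5\right) + \left(2 + 1\right)\right)^{4} = \left(\left(-2\right) \left(-4\right) \left(-2\right) \left(-5\right) + 3\right)^{4} = \left(8 \left(-2\right) \left(-5\right) + 3\right)^{4} = \left(\left(-16\right) \left(-5\right) + 3\right)^{4} = \left(80 + 3\right)^{4} = 83^{4} = 47458321$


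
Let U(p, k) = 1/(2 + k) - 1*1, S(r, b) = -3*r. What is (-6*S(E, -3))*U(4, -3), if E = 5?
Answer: -180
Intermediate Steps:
U(p, k) = -1 + 1/(2 + k) (U(p, k) = 1/(2 + k) - 1 = -1 + 1/(2 + k))
(-6*S(E, -3))*U(4, -3) = (-(-18)*5)*((-1 - 1*(-3))/(2 - 3)) = (-6*(-15))*((-1 + 3)/(-1)) = 90*(-1*2) = 90*(-2) = -180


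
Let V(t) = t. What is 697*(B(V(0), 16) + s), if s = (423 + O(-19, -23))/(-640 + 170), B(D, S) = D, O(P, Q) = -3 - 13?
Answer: -283679/470 ≈ -603.57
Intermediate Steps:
O(P, Q) = -16
s = -407/470 (s = (423 - 16)/(-640 + 170) = 407/(-470) = 407*(-1/470) = -407/470 ≈ -0.86596)
697*(B(V(0), 16) + s) = 697*(0 - 407/470) = 697*(-407/470) = -283679/470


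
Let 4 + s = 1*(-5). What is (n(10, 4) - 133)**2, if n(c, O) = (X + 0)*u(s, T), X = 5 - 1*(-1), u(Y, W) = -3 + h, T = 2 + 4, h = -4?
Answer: 30625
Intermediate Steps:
s = -9 (s = -4 + 1*(-5) = -4 - 5 = -9)
T = 6
u(Y, W) = -7 (u(Y, W) = -3 - 4 = -7)
X = 6 (X = 5 + 1 = 6)
n(c, O) = -42 (n(c, O) = (6 + 0)*(-7) = 6*(-7) = -42)
(n(10, 4) - 133)**2 = (-42 - 133)**2 = (-175)**2 = 30625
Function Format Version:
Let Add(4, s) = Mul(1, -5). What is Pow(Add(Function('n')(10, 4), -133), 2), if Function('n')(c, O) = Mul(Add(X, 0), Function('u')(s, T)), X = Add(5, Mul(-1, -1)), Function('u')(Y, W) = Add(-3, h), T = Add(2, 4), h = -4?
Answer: 30625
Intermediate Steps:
s = -9 (s = Add(-4, Mul(1, -5)) = Add(-4, -5) = -9)
T = 6
Function('u')(Y, W) = -7 (Function('u')(Y, W) = Add(-3, -4) = -7)
X = 6 (X = Add(5, 1) = 6)
Function('n')(c, O) = -42 (Function('n')(c, O) = Mul(Add(6, 0), -7) = Mul(6, -7) = -42)
Pow(Add(Function('n')(10, 4), -133), 2) = Pow(Add(-42, -133), 2) = Pow(-175, 2) = 30625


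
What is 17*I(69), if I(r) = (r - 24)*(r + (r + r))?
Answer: 158355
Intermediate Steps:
I(r) = 3*r*(-24 + r) (I(r) = (-24 + r)*(r + 2*r) = (-24 + r)*(3*r) = 3*r*(-24 + r))
17*I(69) = 17*(3*69*(-24 + 69)) = 17*(3*69*45) = 17*9315 = 158355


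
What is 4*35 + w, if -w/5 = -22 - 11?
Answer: 305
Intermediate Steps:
w = 165 (w = -5*(-22 - 11) = -5*(-33) = 165)
4*35 + w = 4*35 + 165 = 140 + 165 = 305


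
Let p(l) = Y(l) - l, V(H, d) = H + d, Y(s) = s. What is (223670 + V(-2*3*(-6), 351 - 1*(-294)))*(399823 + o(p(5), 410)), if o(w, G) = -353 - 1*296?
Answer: 89555086074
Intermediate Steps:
p(l) = 0 (p(l) = l - l = 0)
o(w, G) = -649 (o(w, G) = -353 - 296 = -649)
(223670 + V(-2*3*(-6), 351 - 1*(-294)))*(399823 + o(p(5), 410)) = (223670 + (-2*3*(-6) + (351 - 1*(-294))))*(399823 - 649) = (223670 + (-6*(-6) + (351 + 294)))*399174 = (223670 + (36 + 645))*399174 = (223670 + 681)*399174 = 224351*399174 = 89555086074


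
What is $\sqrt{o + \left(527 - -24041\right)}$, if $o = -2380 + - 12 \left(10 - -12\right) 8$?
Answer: $2 \sqrt{5019} \approx 141.69$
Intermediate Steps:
$o = -4492$ ($o = -2380 + - 12 \left(10 + 12\right) 8 = -2380 + \left(-12\right) 22 \cdot 8 = -2380 - 2112 = -4492$)
$\sqrt{o + \left(527 - -24041\right)} = \sqrt{-4492 + \left(527 - -24041\right)} = \sqrt{-4492 + \left(527 + 24041\right)} = \sqrt{-4492 + 24568} = \sqrt{20076} = 2 \sqrt{5019}$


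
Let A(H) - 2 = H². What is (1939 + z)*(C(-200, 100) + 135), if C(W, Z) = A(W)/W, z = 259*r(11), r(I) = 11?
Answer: -7781697/25 ≈ -3.1127e+5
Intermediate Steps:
A(H) = 2 + H²
z = 2849 (z = 259*11 = 2849)
C(W, Z) = (2 + W²)/W
(1939 + z)*(C(-200, 100) + 135) = (1939 + 2849)*((-200 + 2/(-200)) + 135) = 4788*((-200 + 2*(-1/200)) + 135) = 4788*((-200 - 1/100) + 135) = 4788*(-20001/100 + 135) = 4788*(-6501/100) = -7781697/25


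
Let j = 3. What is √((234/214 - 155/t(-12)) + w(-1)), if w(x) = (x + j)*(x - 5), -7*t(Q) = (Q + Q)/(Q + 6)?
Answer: √11922689/214 ≈ 16.135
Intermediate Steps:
t(Q) = -2*Q/(7*(6 + Q)) (t(Q) = -(Q + Q)/(7*(Q + 6)) = -2*Q/(7*(6 + Q)))
w(x) = (-5 + x)*(3 + x) (w(x) = (x + 3)*(x - 5) = (3 + x)*(-5 + x) = (-5 + x)*(3 + x))
√((234/214 - 155/t(-12)) + w(-1)) = √((234/214 - 155/((-2*(-12)/(42 + 7*(-12))))) + (-15 + (-1)² - 2*(-1))) = √((234*(1/214) - 155/((-2*(-12)/(42 - 84)))) + (-15 + 1 + 2)) = √((117/107 - 155/((-2*(-12)/(-42)))) - 12) = √((117/107 - 155/((-2*(-12)*(-1/42)))) - 12) = √((117/107 - 155/(-4/7)) - 12) = √((117/107 - 155*(-7/4)) - 12) = √((117/107 + 1085/4) - 12) = √(116563/428 - 12) = √(111427/428) = √11922689/214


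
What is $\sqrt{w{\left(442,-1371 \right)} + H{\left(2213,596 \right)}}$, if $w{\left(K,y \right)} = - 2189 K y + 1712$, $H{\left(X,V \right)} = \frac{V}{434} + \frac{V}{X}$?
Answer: $\frac{2 \sqrt{76476561111834270709}}{480221} \approx 36421.0$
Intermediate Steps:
$H{\left(X,V \right)} = \frac{V}{434} + \frac{V}{X}$ ($H{\left(X,V \right)} = V \frac{1}{434} + \frac{V}{X} = \frac{V}{434} + \frac{V}{X}$)
$w{\left(K,y \right)} = 1712 - 2189 K y$ ($w{\left(K,y \right)} = - 2189 K y + 1712 = 1712 - 2189 K y$)
$\sqrt{w{\left(442,-1371 \right)} + H{\left(2213,596 \right)}} = \sqrt{\left(1712 - 967538 \left(-1371\right)\right) + \left(\frac{1}{434} \cdot 596 + \frac{596}{2213}\right)} = \sqrt{\left(1712 + 1326494598\right) + \left(\frac{298}{217} + 596 \cdot \frac{1}{2213}\right)} = \sqrt{1326496310 + \left(\frac{298}{217} + \frac{596}{2213}\right)} = \sqrt{1326496310 + \frac{788806}{480221}} = \sqrt{\frac{637011385273316}{480221}} = \frac{2 \sqrt{76476561111834270709}}{480221}$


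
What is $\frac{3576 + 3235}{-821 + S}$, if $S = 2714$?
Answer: $\frac{6811}{1893} \approx 3.598$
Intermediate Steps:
$\frac{3576 + 3235}{-821 + S} = \frac{3576 + 3235}{-821 + 2714} = \frac{6811}{1893}$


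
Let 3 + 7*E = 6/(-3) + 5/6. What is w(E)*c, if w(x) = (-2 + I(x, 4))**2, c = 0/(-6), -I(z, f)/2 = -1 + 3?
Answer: 0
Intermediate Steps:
I(z, f) = -4 (I(z, f) = -2*(-1 + 3) = -2*2 = -4)
E = -25/42 (E = -3/7 + (6/(-3) + 5/6)/7 = -3/7 + (6*(-1/3) + 5*(1/6))/7 = -3/7 + (-2 + 5/6)/7 = -3/7 + (1/7)*(-7/6) = -3/7 - 1/6 = -25/42 ≈ -0.59524)
c = 0 (c = 0*(-1/6) = 0)
w(x) = 36 (w(x) = (-2 - 4)**2 = (-6)**2 = 36)
w(E)*c = 36*0 = 0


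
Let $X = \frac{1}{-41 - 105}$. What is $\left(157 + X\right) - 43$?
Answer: $\frac{16643}{146} \approx 113.99$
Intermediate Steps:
$X = - \frac{1}{146}$ ($X = \frac{1}{-146} = - \frac{1}{146} \approx -0.0068493$)
$\left(157 + X\right) - 43 = \left(157 - \frac{1}{146}\right) - 43 = \frac{22921}{146} - 43 = \frac{16643}{146}$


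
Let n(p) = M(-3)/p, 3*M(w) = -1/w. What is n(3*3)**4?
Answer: 1/43046721 ≈ 2.3231e-8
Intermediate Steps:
M(w) = -1/(3*w) (M(w) = (-1/w)/3 = -1/(3*w))
n(p) = 1/(9*p) (n(p) = (-1/3/(-3))/p = (-1/3*(-1/3))/p = 1/(9*p))
n(3*3)**4 = (1/(9*((3*3))))**4 = ((1/9)/9)**4 = ((1/9)*(1/9))**4 = (1/81)**4 = 1/43046721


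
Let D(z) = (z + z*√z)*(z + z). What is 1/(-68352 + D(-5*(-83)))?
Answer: -138049/24580888965948 + 172225*√415/24580888965948 ≈ 1.3712e-7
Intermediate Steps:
D(z) = 2*z*(z + z^(3/2)) (D(z) = (z + z^(3/2))*(2*z) = 2*z*(z + z^(3/2)))
1/(-68352 + D(-5*(-83))) = 1/(-68352 + (2*(-5*(-83))² + 2*(-5*(-83))^(5/2))) = 1/(-68352 + (2*415² + 2*415^(5/2))) = 1/(-68352 + (2*172225 + 2*(172225*√415))) = 1/(-68352 + (344450 + 344450*√415)) = 1/(276098 + 344450*√415)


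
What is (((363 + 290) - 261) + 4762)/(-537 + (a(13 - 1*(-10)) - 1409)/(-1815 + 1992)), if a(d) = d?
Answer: -101362/10715 ≈ -9.4598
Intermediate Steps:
(((363 + 290) - 261) + 4762)/(-537 + (a(13 - 1*(-10)) - 1409)/(-1815 + 1992)) = (((363 + 290) - 261) + 4762)/(-537 + ((13 - 1*(-10)) - 1409)/(-1815 + 1992)) = ((653 - 261) + 4762)/(-537 + ((13 + 10) - 1409)/177) = (392 + 4762)/(-537 + (23 - 1409)*(1/177)) = 5154/(-537 - 1386*1/177) = 5154/(-537 - 462/59) = 5154/(-32145/59) = 5154*(-59/32145) = -101362/10715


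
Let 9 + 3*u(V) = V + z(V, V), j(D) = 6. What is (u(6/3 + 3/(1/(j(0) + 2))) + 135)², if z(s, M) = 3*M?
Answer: 250000/9 ≈ 27778.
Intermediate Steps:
u(V) = -3 + 4*V/3 (u(V) = -3 + (V + 3*V)/3 = -3 + (4*V)/3 = -3 + 4*V/3)
(u(6/3 + 3/(1/(j(0) + 2))) + 135)² = ((-3 + 4*(6/3 + 3/(1/(6 + 2)))/3) + 135)² = ((-3 + 4*(6*(⅓) + 3/(1/8))/3) + 135)² = ((-3 + 4*(2 + 3/(⅛))/3) + 135)² = ((-3 + 4*(2 + 3*8)/3) + 135)² = ((-3 + 4*(2 + 24)/3) + 135)² = ((-3 + (4/3)*26) + 135)² = ((-3 + 104/3) + 135)² = (95/3 + 135)² = (500/3)² = 250000/9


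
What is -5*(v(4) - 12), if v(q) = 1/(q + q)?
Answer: 475/8 ≈ 59.375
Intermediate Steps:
v(q) = 1/(2*q)
-5*(v(4) - 12) = -5*((½)/4 - 12) = -5*((½)*(¼) - 12) = -5*(⅛ - 12) = -5*(-95/8) = 475/8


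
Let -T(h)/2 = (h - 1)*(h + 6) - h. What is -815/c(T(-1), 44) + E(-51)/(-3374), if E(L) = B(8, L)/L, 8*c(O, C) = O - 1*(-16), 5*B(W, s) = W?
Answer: -82494296/430185 ≈ -191.76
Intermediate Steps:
T(h) = 2*h - 2*(-1 + h)*(6 + h) (T(h) = -2*((h - 1)*(h + 6) - h) = -2*((-1 + h)*(6 + h) - h) = -2*(-h + (-1 + h)*(6 + h)) = 2*h - 2*(-1 + h)*(6 + h))
B(W, s) = W/5
c(O, C) = 2 + O/8 (c(O, C) = (O - 1*(-16))/8 = (O + 16)/8 = (16 + O)/8 = 2 + O/8)
E(L) = 8/(5*L) (E(L) = ((⅕)*8)/L = 8/(5*L))
-815/c(T(-1), 44) + E(-51)/(-3374) = -815/(2 + (12 - 8*(-1) - 2*(-1)²)/8) + ((8/5)/(-51))/(-3374) = -815/(2 + (12 + 8 - 2*1)/8) + ((8/5)*(-1/51))*(-1/3374) = -815/(2 + (12 + 8 - 2)/8) - 8/255*(-1/3374) = -815/(2 + (⅛)*18) + 4/430185 = -815/(2 + 9/4) + 4/430185 = -815/17/4 + 4/430185 = -815*4/17 + 4/430185 = -3260/17 + 4/430185 = -82494296/430185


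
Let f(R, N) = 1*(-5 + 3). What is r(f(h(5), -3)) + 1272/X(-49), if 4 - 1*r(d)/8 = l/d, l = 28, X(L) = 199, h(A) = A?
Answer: 29928/199 ≈ 150.39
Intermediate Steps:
f(R, N) = -2 (f(R, N) = 1*(-2) = -2)
r(d) = 32 - 224/d
r(f(h(5), -3)) + 1272/X(-49) = (32 - 224/(-2)) + 1272/199 = (32 - 224*(-½)) + 1272*(1/199) = (32 + 112) + 1272/199 = 144 + 1272/199 = 29928/199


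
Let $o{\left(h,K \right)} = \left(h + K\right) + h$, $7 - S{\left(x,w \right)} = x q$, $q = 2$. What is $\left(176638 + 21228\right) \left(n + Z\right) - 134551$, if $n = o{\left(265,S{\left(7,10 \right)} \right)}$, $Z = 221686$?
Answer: $43967471443$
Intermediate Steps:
$S{\left(x,w \right)} = 7 - 2 x$ ($S{\left(x,w \right)} = 7 - x 2 = 7 - 2 x$)
$o{\left(h,K \right)} = K + 2 h$ ($o{\left(h,K \right)} = \left(K + h\right) + h = K + 2 h$)
$n = 523$ ($n = \left(7 - 14\right) + 2 \cdot 265 = \left(7 - 14\right) + 530 = -7 + 530 = 523$)
$\left(176638 + 21228\right) \left(n + Z\right) - 134551 = \left(176638 + 21228\right) \left(523 + 221686\right) - 134551 = 197866 \cdot 222209 - 134551 = 43967605994 - 134551 = 43967471443$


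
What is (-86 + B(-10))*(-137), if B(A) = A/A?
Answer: 11645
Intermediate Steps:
B(A) = 1
(-86 + B(-10))*(-137) = (-86 + 1)*(-137) = -85*(-137) = 11645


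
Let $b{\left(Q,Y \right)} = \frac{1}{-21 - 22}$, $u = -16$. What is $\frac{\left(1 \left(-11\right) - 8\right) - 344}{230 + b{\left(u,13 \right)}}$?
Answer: $- \frac{1419}{899} \approx -1.5784$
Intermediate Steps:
$b{\left(Q,Y \right)} = - \frac{1}{43}$ ($b{\left(Q,Y \right)} = \frac{1}{-43} = - \frac{1}{43}$)
$\frac{\left(1 \left(-11\right) - 8\right) - 344}{230 + b{\left(u,13 \right)}} = \frac{\left(1 \left(-11\right) - 8\right) - 344}{230 - \frac{1}{43}} = \frac{\left(-11 - 8\right) - 344}{\frac{9889}{43}} = \left(-19 - 344\right) \frac{43}{9889} = \left(-363\right) \frac{43}{9889} = - \frac{1419}{899}$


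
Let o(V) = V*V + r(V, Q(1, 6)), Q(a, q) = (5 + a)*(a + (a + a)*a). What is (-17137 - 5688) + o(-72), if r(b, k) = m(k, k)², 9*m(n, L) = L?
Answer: -17637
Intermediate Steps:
m(n, L) = L/9
Q(a, q) = (5 + a)*(a + 2*a²) (Q(a, q) = (5 + a)*(a + (2*a)*a) = (5 + a)*(a + 2*a²))
r(b, k) = k²/81 (r(b, k) = (k/9)² = k²/81)
o(V) = 4 + V² (o(V) = V*V + (1*(5 + 2*1² + 11*1))²/81 = V² + (1*(5 + 2*1 + 11))²/81 = V² + (1*(5 + 2 + 11))²/81 = V² + (1*18)²/81 = V² + (1/81)*18² = V² + (1/81)*324 = V² + 4 = 4 + V²)
(-17137 - 5688) + o(-72) = (-17137 - 5688) + (4 + (-72)²) = -22825 + (4 + 5184) = -22825 + 5188 = -17637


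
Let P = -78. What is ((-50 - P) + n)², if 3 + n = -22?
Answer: 9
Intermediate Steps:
n = -25 (n = -3 - 22 = -25)
((-50 - P) + n)² = ((-50 - 1*(-78)) - 25)² = ((-50 + 78) - 25)² = (28 - 25)² = 3² = 9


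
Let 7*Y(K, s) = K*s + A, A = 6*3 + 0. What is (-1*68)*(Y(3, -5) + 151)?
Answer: -72080/7 ≈ -10297.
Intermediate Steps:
A = 18 (A = 18 + 0 = 18)
Y(K, s) = 18/7 + K*s/7 (Y(K, s) = (K*s + 18)/7 = (18 + K*s)/7 = 18/7 + K*s/7)
(-1*68)*(Y(3, -5) + 151) = (-1*68)*((18/7 + (⅐)*3*(-5)) + 151) = -68*((18/7 - 15/7) + 151) = -68*(3/7 + 151) = -68*1060/7 = -72080/7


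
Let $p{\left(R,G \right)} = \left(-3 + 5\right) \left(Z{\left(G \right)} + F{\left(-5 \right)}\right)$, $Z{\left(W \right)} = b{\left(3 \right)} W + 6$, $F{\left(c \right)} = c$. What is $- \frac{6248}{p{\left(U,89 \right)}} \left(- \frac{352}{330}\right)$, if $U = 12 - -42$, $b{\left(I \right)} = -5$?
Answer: $- \frac{12496}{1665} \approx -7.5051$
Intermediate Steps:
$U = 54$ ($U = 12 + 42 = 54$)
$Z{\left(W \right)} = 6 - 5 W$ ($Z{\left(W \right)} = - 5 W + 6 = 6 - 5 W$)
$p{\left(R,G \right)} = 2 - 10 G$ ($p{\left(R,G \right)} = \left(-3 + 5\right) \left(\left(6 - 5 G\right) - 5\right) = 2 \left(1 - 5 G\right) = 2 - 10 G$)
$- \frac{6248}{p{\left(U,89 \right)}} \left(- \frac{352}{330}\right) = - \frac{6248}{2 - 890} \left(- \frac{352}{330}\right) = - \frac{6248}{2 - 890} \left(\left(-352\right) \frac{1}{330}\right) = - \frac{6248}{-888} \left(- \frac{16}{15}\right) = \left(-6248\right) \left(- \frac{1}{888}\right) \left(- \frac{16}{15}\right) = \frac{781}{111} \left(- \frac{16}{15}\right) = - \frac{12496}{1665}$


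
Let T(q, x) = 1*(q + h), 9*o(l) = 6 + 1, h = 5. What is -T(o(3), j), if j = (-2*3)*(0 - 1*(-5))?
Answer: -52/9 ≈ -5.7778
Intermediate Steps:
o(l) = 7/9 (o(l) = (6 + 1)/9 = (1/9)*7 = 7/9)
j = -30 (j = -6*(0 + 5) = -6*5 = -30)
T(q, x) = 5 + q (T(q, x) = 1*(q + 5) = 1*(5 + q) = 5 + q)
-T(o(3), j) = -(5 + 7/9) = -1*52/9 = -52/9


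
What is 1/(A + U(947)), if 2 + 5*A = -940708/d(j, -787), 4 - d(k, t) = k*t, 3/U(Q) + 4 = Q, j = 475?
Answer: -1762603735/1586521703 ≈ -1.1110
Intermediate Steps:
U(Q) = 3/(-4 + Q)
d(k, t) = 4 - k*t
A = -1688366/1869145 (A = -⅖ + (-940708/(4 - 1*475*(-787)))/5 = -⅖ + (-940708/(4 + 373825))/5 = -⅖ + (-940708/373829)/5 = -⅖ + (-940708*1/373829)/5 = -⅖ + (⅕)*(-940708/373829) = -⅖ - 940708/1869145 = -1688366/1869145 ≈ -0.90328)
1/(A + U(947)) = 1/(-1688366/1869145 + 3/(-4 + 947)) = 1/(-1688366/1869145 + 3/943) = 1/(-1586521703/1762603735) = -1762603735/1586521703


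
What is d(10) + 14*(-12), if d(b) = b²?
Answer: -68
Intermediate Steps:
d(10) + 14*(-12) = 10² + 14*(-12) = 100 - 168 = -68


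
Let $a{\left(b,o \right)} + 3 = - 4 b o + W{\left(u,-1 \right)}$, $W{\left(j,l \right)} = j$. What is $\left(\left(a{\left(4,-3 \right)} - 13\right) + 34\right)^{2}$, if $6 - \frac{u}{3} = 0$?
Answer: $7056$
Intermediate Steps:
$u = 18$ ($u = 18 - 0 = 18 + 0 = 18$)
$a{\left(b,o \right)} = 15 - 4 b o$ ($a{\left(b,o \right)} = -3 + \left(- 4 b o + 18\right) = -3 - \left(-18 + 4 b o\right) = 15 - 4 b o$)
$\left(\left(a{\left(4,-3 \right)} - 13\right) + 34\right)^{2} = \left(\left(\left(15 - 16 \left(-3\right)\right) - 13\right) + 34\right)^{2} = \left(\left(\left(15 + 48\right) - 13\right) + 34\right)^{2} = \left(\left(63 - 13\right) + 34\right)^{2} = \left(50 + 34\right)^{2} = 84^{2} = 7056$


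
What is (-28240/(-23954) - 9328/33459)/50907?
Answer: 360719624/20400391917801 ≈ 1.7682e-5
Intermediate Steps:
(-28240/(-23954) - 9328/33459)/50907 = (-28240*(-1/23954) - 9328*1/33459)*(1/50907) = (14120/11977 - 9328/33459)*(1/50907) = (360719624/400738443)*(1/50907) = 360719624/20400391917801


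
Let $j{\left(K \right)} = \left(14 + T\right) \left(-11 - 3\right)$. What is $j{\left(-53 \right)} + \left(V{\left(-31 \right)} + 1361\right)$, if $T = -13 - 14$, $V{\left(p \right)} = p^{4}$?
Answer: $925064$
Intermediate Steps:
$T = -27$
$j{\left(K \right)} = 182$ ($j{\left(K \right)} = \left(14 - 27\right) \left(-11 - 3\right) = \left(-13\right) \left(-14\right) = 182$)
$j{\left(-53 \right)} + \left(V{\left(-31 \right)} + 1361\right) = 182 + \left(\left(-31\right)^{4} + 1361\right) = 182 + \left(923521 + 1361\right) = 182 + 924882 = 925064$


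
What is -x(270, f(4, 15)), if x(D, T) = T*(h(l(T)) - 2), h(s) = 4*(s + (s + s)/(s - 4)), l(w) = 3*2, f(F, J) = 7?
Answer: -322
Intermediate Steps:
l(w) = 6
h(s) = 4*s + 8*s/(-4 + s) (h(s) = 4*(s + (2*s)/(-4 + s)) = 4*(s + 2*s/(-4 + s)) = 4*s + 8*s/(-4 + s))
x(D, T) = 46*T (x(D, T) = T*(4*6*(-2 + 6)/(-4 + 6) - 2) = T*(4*6*4/2 - 2) = T*(4*6*(1/2)*4 - 2) = T*(48 - 2) = T*46 = 46*T)
-x(270, f(4, 15)) = -46*7 = -1*322 = -322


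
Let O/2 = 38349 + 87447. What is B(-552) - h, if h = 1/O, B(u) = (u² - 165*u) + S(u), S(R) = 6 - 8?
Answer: 99575584943/251592 ≈ 3.9578e+5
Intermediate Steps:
O = 251592 (O = 2*(38349 + 87447) = 2*125796 = 251592)
S(R) = -2
B(u) = -2 + u² - 165*u (B(u) = (u² - 165*u) - 2 = -2 + u² - 165*u)
h = 1/251592 ≈ 3.9747e-6
B(-552) - h = (-2 + (-552)² - 165*(-552)) - 1*1/251592 = (-2 + 304704 + 91080) - 1/251592 = 395782 - 1/251592 = 99575584943/251592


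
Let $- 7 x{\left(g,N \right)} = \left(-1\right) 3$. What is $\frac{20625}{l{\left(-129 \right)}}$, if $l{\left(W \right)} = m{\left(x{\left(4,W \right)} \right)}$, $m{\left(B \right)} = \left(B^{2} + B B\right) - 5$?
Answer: $- \frac{1010625}{227} \approx -4452.1$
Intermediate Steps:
$x{\left(g,N \right)} = \frac{3}{7}$ ($x{\left(g,N \right)} = - \frac{\left(-1\right) 3}{7} = \left(- \frac{1}{7}\right) \left(-3\right) = \frac{3}{7}$)
$m{\left(B \right)} = -5 + 2 B^{2}$ ($m{\left(B \right)} = \left(B^{2} + B^{2}\right) - 5 = 2 B^{2} - 5 = -5 + 2 B^{2}$)
$l{\left(W \right)} = - \frac{227}{49}$ ($l{\left(W \right)} = -5 + 2 \left(\frac{3}{7}\right)^{2} = -5 + 2 \cdot \frac{9}{49} = -5 + \frac{18}{49} = - \frac{227}{49}$)
$\frac{20625}{l{\left(-129 \right)}} = \frac{20625}{- \frac{227}{49}} = 20625 \left(- \frac{49}{227}\right) = - \frac{1010625}{227}$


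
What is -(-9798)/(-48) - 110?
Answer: -2513/8 ≈ -314.13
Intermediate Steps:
-(-9798)/(-48) - 110 = -(-9798)*(-1)/48 - 110 = -142*23/16 - 110 = -1633/8 - 110 = -2513/8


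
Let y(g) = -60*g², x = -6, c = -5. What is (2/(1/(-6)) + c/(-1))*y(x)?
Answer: 15120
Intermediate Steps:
(2/(1/(-6)) + c/(-1))*y(x) = (2/(1/(-6)) - 5/(-1))*(-60*(-6)²) = (2/(-⅙) - 5*(-1))*(-60*36) = (2*(-6) + 5)*(-2160) = (-12 + 5)*(-2160) = -7*(-2160) = 15120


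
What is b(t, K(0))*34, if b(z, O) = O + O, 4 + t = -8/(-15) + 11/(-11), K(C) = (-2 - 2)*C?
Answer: 0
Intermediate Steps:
K(C) = -4*C
t = -67/15 (t = -4 + (-8/(-15) + 11/(-11)) = -4 + (-8*(-1/15) + 11*(-1/11)) = -4 + (8/15 - 1) = -4 - 7/15 = -67/15 ≈ -4.4667)
b(z, O) = 2*O
b(t, K(0))*34 = (2*(-4*0))*34 = (2*0)*34 = 0*34 = 0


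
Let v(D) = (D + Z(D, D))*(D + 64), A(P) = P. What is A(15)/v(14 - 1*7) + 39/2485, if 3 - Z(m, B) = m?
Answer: 214/2485 ≈ 0.086117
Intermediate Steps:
Z(m, B) = 3 - m
v(D) = 192 + 3*D (v(D) = (D + (3 - D))*(D + 64) = 3*(64 + D) = 192 + 3*D)
A(15)/v(14 - 1*7) + 39/2485 = 15/(192 + 3*(14 - 1*7)) + 39/2485 = 15/(192 + 3*(14 - 7)) + 39*(1/2485) = 15/(192 + 3*7) + 39/2485 = 15/(192 + 21) + 39/2485 = 15/213 + 39/2485 = 15*(1/213) + 39/2485 = 5/71 + 39/2485 = 214/2485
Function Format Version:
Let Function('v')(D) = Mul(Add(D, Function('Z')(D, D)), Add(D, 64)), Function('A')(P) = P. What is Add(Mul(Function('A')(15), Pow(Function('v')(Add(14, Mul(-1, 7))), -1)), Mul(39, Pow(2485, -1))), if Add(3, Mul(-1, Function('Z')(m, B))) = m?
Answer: Rational(214, 2485) ≈ 0.086117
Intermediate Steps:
Function('Z')(m, B) = Add(3, Mul(-1, m))
Function('v')(D) = Add(192, Mul(3, D)) (Function('v')(D) = Mul(Add(D, Add(3, Mul(-1, D))), Add(D, 64)) = Mul(3, Add(64, D)) = Add(192, Mul(3, D)))
Add(Mul(Function('A')(15), Pow(Function('v')(Add(14, Mul(-1, 7))), -1)), Mul(39, Pow(2485, -1))) = Add(Mul(15, Pow(Add(192, Mul(3, Add(14, Mul(-1, 7)))), -1)), Mul(39, Pow(2485, -1))) = Add(Mul(15, Pow(Add(192, Mul(3, Add(14, -7))), -1)), Mul(39, Rational(1, 2485))) = Add(Mul(15, Pow(Add(192, Mul(3, 7)), -1)), Rational(39, 2485)) = Add(Mul(15, Pow(Add(192, 21), -1)), Rational(39, 2485)) = Add(Mul(15, Pow(213, -1)), Rational(39, 2485)) = Add(Mul(15, Rational(1, 213)), Rational(39, 2485)) = Add(Rational(5, 71), Rational(39, 2485)) = Rational(214, 2485)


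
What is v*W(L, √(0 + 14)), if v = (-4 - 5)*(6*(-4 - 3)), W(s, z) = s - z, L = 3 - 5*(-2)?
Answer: 4914 - 378*√14 ≈ 3499.7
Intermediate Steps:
L = 13 (L = 3 + 10 = 13)
v = 378 (v = -54*(-7) = -9*(-42) = 378)
v*W(L, √(0 + 14)) = 378*(13 - √(0 + 14)) = 378*(13 - √14) = 4914 - 378*√14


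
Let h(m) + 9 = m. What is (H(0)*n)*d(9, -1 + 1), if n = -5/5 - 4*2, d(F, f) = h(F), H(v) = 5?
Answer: 0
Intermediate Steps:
h(m) = -9 + m
d(F, f) = -9 + F
n = -9 (n = -5*1/5 - 8 = -1 - 8 = -9)
(H(0)*n)*d(9, -1 + 1) = (5*(-9))*(-9 + 9) = -45*0 = 0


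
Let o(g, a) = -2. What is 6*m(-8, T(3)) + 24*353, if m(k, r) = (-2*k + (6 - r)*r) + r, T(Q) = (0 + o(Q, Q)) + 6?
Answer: 8640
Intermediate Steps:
T(Q) = 4 (T(Q) = (0 - 2) + 6 = -2 + 6 = 4)
m(k, r) = r - 2*k + r*(6 - r) (m(k, r) = (-2*k + r*(6 - r)) + r = r - 2*k + r*(6 - r))
6*m(-8, T(3)) + 24*353 = 6*(-1*4² - 2*(-8) + 7*4) + 24*353 = 6*(-1*16 + 16 + 28) + 8472 = 6*(-16 + 16 + 28) + 8472 = 6*28 + 8472 = 168 + 8472 = 8640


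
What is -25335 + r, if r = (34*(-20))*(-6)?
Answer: -21255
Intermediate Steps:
r = 4080 (r = -680*(-6) = 4080)
-25335 + r = -25335 + 4080 = -21255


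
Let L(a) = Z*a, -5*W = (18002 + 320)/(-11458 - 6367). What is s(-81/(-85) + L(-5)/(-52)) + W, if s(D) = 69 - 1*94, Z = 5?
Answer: -2209803/89125 ≈ -24.794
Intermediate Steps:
W = 18322/89125 (W = -(18002 + 320)/(5*(-11458 - 6367)) = -18322/(5*(-17825)) = -18322*(-1)/(5*17825) = -⅕*(-18322/17825) = 18322/89125 ≈ 0.20558)
L(a) = 5*a
s(D) = -25 (s(D) = 69 - 94 = -25)
s(-81/(-85) + L(-5)/(-52)) + W = -25 + 18322/89125 = -2209803/89125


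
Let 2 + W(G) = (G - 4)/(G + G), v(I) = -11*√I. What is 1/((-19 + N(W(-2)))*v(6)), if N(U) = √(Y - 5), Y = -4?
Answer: √6*(19 + 3*I)/24420 ≈ 0.0019058 + 0.00030092*I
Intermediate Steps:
W(G) = -2 + (-4 + G)/(2*G) (W(G) = -2 + (G - 4)/(G + G) = -2 + (-4 + G)/((2*G)) = -2 + (-4 + G)*(1/(2*G)) = -2 + (-4 + G)/(2*G))
N(U) = 3*I (N(U) = √(-4 - 5) = √(-9) = 3*I)
1/((-19 + N(W(-2)))*v(6)) = 1/((-19 + 3*I)*(-11*√6)) = 1/(-11*√6*(-19 + 3*I)) = -√6*(-19 - 3*I)/24420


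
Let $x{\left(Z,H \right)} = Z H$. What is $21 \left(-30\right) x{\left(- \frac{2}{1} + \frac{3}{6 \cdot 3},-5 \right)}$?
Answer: $-5775$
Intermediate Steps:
$x{\left(Z,H \right)} = H Z$
$21 \left(-30\right) x{\left(- \frac{2}{1} + \frac{3}{6 \cdot 3},-5 \right)} = 21 \left(-30\right) \left(- 5 \left(- \frac{2}{1} + \frac{3}{6 \cdot 3}\right)\right) = - 630 \left(- 5 \left(\left(-2\right) 1 + \frac{3}{18}\right)\right) = - 630 \left(- 5 \left(-2 + 3 \cdot \frac{1}{18}\right)\right) = - 630 \left(- 5 \left(-2 + \frac{1}{6}\right)\right) = - 630 \left(\left(-5\right) \left(- \frac{11}{6}\right)\right) = \left(-630\right) \frac{55}{6} = -5775$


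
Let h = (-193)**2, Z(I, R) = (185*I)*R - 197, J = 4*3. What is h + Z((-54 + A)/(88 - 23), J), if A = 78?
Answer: 492332/13 ≈ 37872.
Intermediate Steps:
J = 12
Z(I, R) = -197 + 185*I*R (Z(I, R) = 185*I*R - 197 = -197 + 185*I*R)
h = 37249
h + Z((-54 + A)/(88 - 23), J) = 37249 + (-197 + 185*((-54 + 78)/(88 - 23))*12) = 37249 + (-197 + 185*(24/65)*12) = 37249 + (-197 + 10656/13) = 37249 + 8095/13 = 492332/13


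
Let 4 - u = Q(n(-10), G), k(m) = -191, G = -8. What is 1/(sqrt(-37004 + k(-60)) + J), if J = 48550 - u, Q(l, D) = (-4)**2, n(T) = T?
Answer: 48562/2358305039 - I*sqrt(37195)/2358305039 ≈ 2.0592e-5 - 8.1779e-8*I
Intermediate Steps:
Q(l, D) = 16
u = -12 (u = 4 - 1*16 = 4 - 16 = -12)
J = 48562 (J = 48550 - 1*(-12) = 48550 + 12 = 48562)
1/(sqrt(-37004 + k(-60)) + J) = 1/(sqrt(-37004 - 191) + 48562) = 1/(sqrt(-37195) + 48562) = 1/(I*sqrt(37195) + 48562) = 1/(48562 + I*sqrt(37195))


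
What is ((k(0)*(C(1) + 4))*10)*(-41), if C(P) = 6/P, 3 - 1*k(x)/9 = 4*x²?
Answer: -110700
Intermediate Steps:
k(x) = 27 - 36*x²
((k(0)*(C(1) + 4))*10)*(-41) = (((27 - 36*0²)*(6/1 + 4))*10)*(-41) = (((27 - 36*0)*(6*1 + 4))*10)*(-41) = (((27 + 0)*(6 + 4))*10)*(-41) = ((27*10)*10)*(-41) = (270*10)*(-41) = 2700*(-41) = -110700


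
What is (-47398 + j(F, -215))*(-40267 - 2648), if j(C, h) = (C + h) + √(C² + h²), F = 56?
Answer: 2040908655 - 42915*√49361 ≈ 2.0314e+9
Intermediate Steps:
j(C, h) = C + h + √(C² + h²)
(-47398 + j(F, -215))*(-40267 - 2648) = (-47398 + (56 - 215 + √(56² + (-215)²)))*(-40267 - 2648) = (-47398 + (56 - 215 + √(3136 + 46225)))*(-42915) = (-47398 + (56 - 215 + √49361))*(-42915) = (-47398 + (-159 + √49361))*(-42915) = (-47557 + √49361)*(-42915) = 2040908655 - 42915*√49361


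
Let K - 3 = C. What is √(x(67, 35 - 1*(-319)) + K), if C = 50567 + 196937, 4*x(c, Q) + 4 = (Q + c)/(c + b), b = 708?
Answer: √23785339651/310 ≈ 497.50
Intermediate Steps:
x(c, Q) = -1 + (Q + c)/(4*(708 + c)) (x(c, Q) = -1 + ((Q + c)/(c + 708))/4 = -1 + ((Q + c)/(708 + c))/4 = -1 + (Q + c)/(4*(708 + c)))
C = 247504
K = 247507 (K = 3 + 247504 = 247507)
√(x(67, 35 - 1*(-319)) + K) = √((-2832 + (35 - 1*(-319)) - 3*67)/(4*(708 + 67)) + 247507) = √((¼)*(-2832 + (35 + 319) - 201)/775 + 247507) = √((¼)*(1/775)*(-2832 + 354 - 201) + 247507) = √((¼)*(1/775)*(-2679) + 247507) = √(-2679/3100 + 247507) = √(767269021/3100) = √23785339651/310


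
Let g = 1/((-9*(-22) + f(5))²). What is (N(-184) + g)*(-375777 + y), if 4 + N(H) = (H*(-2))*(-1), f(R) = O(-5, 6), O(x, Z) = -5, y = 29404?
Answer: 4799561463871/37249 ≈ 1.2885e+8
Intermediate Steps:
f(R) = -5
N(H) = -4 + 2*H (N(H) = -4 + (H*(-2))*(-1) = -4 - 2*H*(-1) = -4 + 2*H)
g = 1/37249 (g = 1/((-9*(-22) - 5)²) = 1/((198 - 5)²) = 1/(193²) = 1/37249 ≈ 2.6846e-5)
(N(-184) + g)*(-375777 + y) = ((-4 + 2*(-184)) + 1/37249)*(-375777 + 29404) = ((-4 - 368) + 1/37249)*(-346373) = (-372 + 1/37249)*(-346373) = -13856627/37249*(-346373) = 4799561463871/37249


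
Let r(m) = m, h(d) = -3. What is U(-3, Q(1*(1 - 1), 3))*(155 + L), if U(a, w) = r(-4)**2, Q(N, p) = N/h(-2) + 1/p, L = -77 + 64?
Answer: 2272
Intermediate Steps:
L = -13
Q(N, p) = 1/p - N/3 (Q(N, p) = N/(-3) + 1/p = N*(-1/3) + 1/p = -N/3 + 1/p = 1/p - N/3)
U(a, w) = 16 (U(a, w) = (-4)**2 = 16)
U(-3, Q(1*(1 - 1), 3))*(155 + L) = 16*(155 - 13) = 16*142 = 2272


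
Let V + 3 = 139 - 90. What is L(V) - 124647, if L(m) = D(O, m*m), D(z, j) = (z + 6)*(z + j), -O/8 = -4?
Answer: -43023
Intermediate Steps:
O = 32 (O = -8*(-4) = 32)
D(z, j) = (6 + z)*(j + z)
V = 46 (V = -3 + (139 - 90) = -3 + 49 = 46)
L(m) = 1216 + 38*m² (L(m) = 32² + 6*(m*m) + 6*32 + (m*m)*32 = 1024 + 6*m² + 192 + m²*32 = 1024 + 6*m² + 192 + 32*m² = 1216 + 38*m²)
L(V) - 124647 = (1216 + 38*46²) - 124647 = (1216 + 38*2116) - 124647 = (1216 + 80408) - 124647 = 81624 - 124647 = -43023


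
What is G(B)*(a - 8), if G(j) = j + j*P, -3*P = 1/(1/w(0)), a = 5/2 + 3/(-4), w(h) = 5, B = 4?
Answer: 50/3 ≈ 16.667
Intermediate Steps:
a = 7/4 (a = 5*(½) + 3*(-¼) = 5/2 - ¾ = 7/4 ≈ 1.7500)
P = -5/3 (P = -1/(3*(1/5)) = -1/(3*⅕) = -⅓*5 = -5/3 ≈ -1.6667)
G(j) = -2*j/3 (G(j) = j + j*(-5/3) = j - 5*j/3 = -2*j/3)
G(B)*(a - 8) = (-⅔*4)*(7/4 - 8) = -8/3*(-25/4) = 50/3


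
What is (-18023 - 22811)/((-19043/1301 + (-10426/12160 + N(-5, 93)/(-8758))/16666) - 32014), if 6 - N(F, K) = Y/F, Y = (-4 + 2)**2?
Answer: 23572688808511182080/18489520961474746939 ≈ 1.2749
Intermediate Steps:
Y = 4 (Y = (-2)**2 = 4)
N(F, K) = 6 - 4/F
(-18023 - 22811)/((-19043/1301 + (-10426/12160 + N(-5, 93)/(-8758))/16666) - 32014) = (-18023 - 22811)/((-19043/1301 + (-10426/12160 + (6 - 4/(-5))/(-8758))/16666) - 32014) = -40834/((-19043*1/1301 + (-10426*1/12160 + (6 - 4*(-1/5))*(-1/8758))*(1/16666)) - 32014) = -40834/((-19043/1301 + (-5213/6080 + (6 + 4/5)*(-1/8758))*(1/16666)) - 32014) = -40834/((-19043/1301 + (-5213/6080 + (34/5)*(-1/8758))*(1/16666)) - 32014) = -40834/((-19043/1301 + (-5213/6080 - 17/21895)*(1/16666)) - 32014) = -40834/((-19043/1301 - 22848399/26624320*1/16666) - 32014) = -40834/((-19043/1301 - 22848399/443720917120) - 32014) = -40834/(-8449807150483259/577280913173120 - 32014) = -40834/(-18489520961474746939/577280913173120) = -40834*(-577280913173120/18489520961474746939) = 23572688808511182080/18489520961474746939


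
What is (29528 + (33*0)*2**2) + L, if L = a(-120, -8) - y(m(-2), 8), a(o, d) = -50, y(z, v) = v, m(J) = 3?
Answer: 29470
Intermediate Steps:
L = -58 (L = -50 - 1*8 = -50 - 8 = -58)
(29528 + (33*0)*2**2) + L = (29528 + (33*0)*2**2) - 58 = (29528 + 0*4) - 58 = (29528 + 0) - 58 = 29528 - 58 = 29470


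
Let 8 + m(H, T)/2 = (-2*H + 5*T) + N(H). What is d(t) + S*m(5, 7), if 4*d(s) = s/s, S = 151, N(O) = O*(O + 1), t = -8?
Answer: 56777/4 ≈ 14194.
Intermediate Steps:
N(O) = O*(1 + O)
m(H, T) = -16 - 4*H + 10*T + 2*H*(1 + H) (m(H, T) = -16 + 2*((-2*H + 5*T) + H*(1 + H)) = -16 + 2*(-2*H + 5*T + H*(1 + H)) = -16 + (-4*H + 10*T + 2*H*(1 + H)) = -16 - 4*H + 10*T + 2*H*(1 + H))
d(s) = 1/4 (d(s) = (s/s)/4 = (1/4)*1 = 1/4)
d(t) + S*m(5, 7) = 1/4 + 151*(-16 - 2*5 + 2*5**2 + 10*7) = 1/4 + 151*(-16 - 10 + 2*25 + 70) = 1/4 + 151*(-16 - 10 + 50 + 70) = 1/4 + 151*94 = 1/4 + 14194 = 56777/4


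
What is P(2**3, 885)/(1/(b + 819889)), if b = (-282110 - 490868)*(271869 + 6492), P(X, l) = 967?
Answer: -208065627566423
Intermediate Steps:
b = -215166929058 (b = -772978*278361 = -215166929058)
P(2**3, 885)/(1/(b + 819889)) = 967/(1/(-215166929058 + 819889)) = 967/(1/(-215166109169)) = 967/(-1/215166109169) = 967*(-215166109169) = -208065627566423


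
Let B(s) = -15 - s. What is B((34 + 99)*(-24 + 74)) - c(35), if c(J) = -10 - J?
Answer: -6620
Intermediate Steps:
B((34 + 99)*(-24 + 74)) - c(35) = (-15 - (34 + 99)*(-24 + 74)) - (-10 - 1*35) = (-15 - 133*50) - (-10 - 35) = (-15 - 1*6650) - 1*(-45) = (-15 - 6650) + 45 = -6665 + 45 = -6620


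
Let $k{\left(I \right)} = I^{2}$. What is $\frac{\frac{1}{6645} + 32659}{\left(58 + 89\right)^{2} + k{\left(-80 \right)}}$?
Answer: $\frac{217019056}{186119805} \approx 1.166$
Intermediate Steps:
$\frac{\frac{1}{6645} + 32659}{\left(58 + 89\right)^{2} + k{\left(-80 \right)}} = \frac{\frac{1}{6645} + 32659}{\left(58 + 89\right)^{2} + \left(-80\right)^{2}} = \frac{\frac{1}{6645} + 32659}{147^{2} + 6400} = \frac{217019056}{6645 \left(21609 + 6400\right)} = \frac{217019056}{6645 \cdot 28009} = \frac{217019056}{6645} \cdot \frac{1}{28009} = \frac{217019056}{186119805}$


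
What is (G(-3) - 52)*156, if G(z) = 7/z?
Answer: -8476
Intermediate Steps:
(G(-3) - 52)*156 = (7/(-3) - 52)*156 = (7*(-⅓) - 52)*156 = (-7/3 - 52)*156 = -163/3*156 = -8476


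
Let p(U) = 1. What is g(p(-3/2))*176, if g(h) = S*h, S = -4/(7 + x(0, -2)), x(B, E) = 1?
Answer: -88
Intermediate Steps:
S = -½ (S = -4/(7 + 1) = -4/8 = -4*⅛ = -½ ≈ -0.50000)
g(h) = -h/2
g(p(-3/2))*176 = -½*1*176 = -½*176 = -88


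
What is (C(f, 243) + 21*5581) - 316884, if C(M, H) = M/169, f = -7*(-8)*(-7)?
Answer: -33746819/169 ≈ -1.9969e+5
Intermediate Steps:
f = -392 (f = 56*(-7) = -392)
C(M, H) = M/169 (C(M, H) = M*(1/169) = M/169)
(C(f, 243) + 21*5581) - 316884 = ((1/169)*(-392) + 21*5581) - 316884 = (-392/169 + 117201) - 316884 = 19806577/169 - 316884 = -33746819/169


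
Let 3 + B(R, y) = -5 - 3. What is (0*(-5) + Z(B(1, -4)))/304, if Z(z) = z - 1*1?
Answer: -3/76 ≈ -0.039474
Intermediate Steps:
B(R, y) = -11 (B(R, y) = -3 + (-5 - 3) = -3 - 8 = -11)
Z(z) = -1 + z (Z(z) = z - 1 = -1 + z)
(0*(-5) + Z(B(1, -4)))/304 = (0*(-5) + (-1 - 11))/304 = (0 - 12)/304 = (1/304)*(-12) = -3/76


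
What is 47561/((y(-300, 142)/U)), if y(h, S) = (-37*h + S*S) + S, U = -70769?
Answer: -3365844409/31406 ≈ -1.0717e+5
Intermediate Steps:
y(h, S) = S + S² - 37*h (y(h, S) = (-37*h + S²) + S = (S² - 37*h) + S = S + S² - 37*h)
47561/((y(-300, 142)/U)) = 47561/(((142 + 142² - 37*(-300))/(-70769))) = 47561/(((142 + 20164 + 11100)*(-1/70769))) = 47561/((31406*(-1/70769))) = 47561/(-31406/70769) = 47561*(-70769/31406) = -3365844409/31406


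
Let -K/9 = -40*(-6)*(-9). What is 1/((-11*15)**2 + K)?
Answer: 1/46665 ≈ 2.1429e-5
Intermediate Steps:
K = 19440 (K = -9*(-40*(-6))*(-9) = -2160*(-9) = -9*(-2160) = 19440)
1/((-11*15)**2 + K) = 1/((-11*15)**2 + 19440) = 1/((-165)**2 + 19440) = 1/(27225 + 19440) = 1/46665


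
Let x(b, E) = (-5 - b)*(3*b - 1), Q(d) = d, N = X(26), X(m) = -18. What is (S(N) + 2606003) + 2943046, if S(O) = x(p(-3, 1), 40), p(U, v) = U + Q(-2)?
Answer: 5549049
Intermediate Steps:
N = -18
p(U, v) = -2 + U (p(U, v) = U - 2 = -2 + U)
x(b, E) = (-1 + 3*b)*(-5 - b) (x(b, E) = (-5 - b)*(-1 + 3*b) = (-1 + 3*b)*(-5 - b))
S(O) = 0 (S(O) = 5 - 14*(-2 - 3) - 3*(-2 - 3)² = 5 - 14*(-5) - 3*(-5)² = 5 + 70 - 3*25 = 5 + 70 - 75 = 0)
(S(N) + 2606003) + 2943046 = (0 + 2606003) + 2943046 = 2606003 + 2943046 = 5549049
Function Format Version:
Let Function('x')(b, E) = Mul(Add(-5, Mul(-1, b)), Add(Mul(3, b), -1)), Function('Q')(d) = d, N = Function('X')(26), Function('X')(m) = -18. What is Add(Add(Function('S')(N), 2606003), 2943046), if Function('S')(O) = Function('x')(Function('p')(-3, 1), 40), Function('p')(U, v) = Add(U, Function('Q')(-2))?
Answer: 5549049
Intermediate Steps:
N = -18
Function('p')(U, v) = Add(-2, U) (Function('p')(U, v) = Add(U, -2) = Add(-2, U))
Function('x')(b, E) = Mul(Add(-1, Mul(3, b)), Add(-5, Mul(-1, b))) (Function('x')(b, E) = Mul(Add(-5, Mul(-1, b)), Add(-1, Mul(3, b))) = Mul(Add(-1, Mul(3, b)), Add(-5, Mul(-1, b))))
Function('S')(O) = 0 (Function('S')(O) = Add(5, Mul(-14, Add(-2, -3)), Mul(-3, Pow(Add(-2, -3), 2))) = Add(5, Mul(-14, -5), Mul(-3, Pow(-5, 2))) = Add(5, 70, Mul(-3, 25)) = Add(5, 70, -75) = 0)
Add(Add(Function('S')(N), 2606003), 2943046) = Add(Add(0, 2606003), 2943046) = Add(2606003, 2943046) = 5549049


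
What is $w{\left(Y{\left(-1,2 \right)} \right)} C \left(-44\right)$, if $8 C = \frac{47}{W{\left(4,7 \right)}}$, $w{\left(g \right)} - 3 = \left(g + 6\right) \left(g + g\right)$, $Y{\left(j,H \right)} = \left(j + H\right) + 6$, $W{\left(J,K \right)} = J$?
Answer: $- \frac{95645}{8} \approx -11956.0$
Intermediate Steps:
$Y{\left(j,H \right)} = 6 + H + j$ ($Y{\left(j,H \right)} = \left(H + j\right) + 6 = 6 + H + j$)
$w{\left(g \right)} = 3 + 2 g \left(6 + g\right)$ ($w{\left(g \right)} = 3 + \left(g + 6\right) \left(g + g\right) = 3 + \left(6 + g\right) 2 g = 3 + 2 g \left(6 + g\right)$)
$C = \frac{47}{32}$ ($C = \frac{47 \cdot \frac{1}{4}}{8} = \frac{1}{8} \cdot \frac{47}{4} = \frac{47}{32} \approx 1.4688$)
$w{\left(Y{\left(-1,2 \right)} \right)} C \left(-44\right) = \left(3 + 2 \left(6 + 2 - 1\right)^{2} + 12 \left(6 + 2 - 1\right)\right) \frac{47}{32} \left(-44\right) = \left(3 + 2 \cdot 7^{2} + 12 \cdot 7\right) \frac{47}{32} \left(-44\right) = \left(3 + 2 \cdot 49 + 84\right) \frac{47}{32} \left(-44\right) = \left(3 + 98 + 84\right) \frac{47}{32} \left(-44\right) = 185 \cdot \frac{47}{32} \left(-44\right) = \frac{8695}{32} \left(-44\right) = - \frac{95645}{8}$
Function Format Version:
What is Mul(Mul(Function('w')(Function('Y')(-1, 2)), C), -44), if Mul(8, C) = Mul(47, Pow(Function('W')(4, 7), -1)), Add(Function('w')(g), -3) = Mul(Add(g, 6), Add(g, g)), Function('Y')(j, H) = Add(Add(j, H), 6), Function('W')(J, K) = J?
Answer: Rational(-95645, 8) ≈ -11956.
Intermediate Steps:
Function('Y')(j, H) = Add(6, H, j) (Function('Y')(j, H) = Add(Add(H, j), 6) = Add(6, H, j))
Function('w')(g) = Add(3, Mul(2, g, Add(6, g))) (Function('w')(g) = Add(3, Mul(Add(g, 6), Add(g, g))) = Add(3, Mul(Add(6, g), Mul(2, g))) = Add(3, Mul(2, g, Add(6, g))))
C = Rational(47, 32) (C = Mul(Rational(1, 8), Mul(47, Pow(4, -1))) = Mul(Rational(1, 8), Mul(47, Rational(1, 4))) = Mul(Rational(1, 8), Rational(47, 4)) = Rational(47, 32) ≈ 1.4688)
Mul(Mul(Function('w')(Function('Y')(-1, 2)), C), -44) = Mul(Mul(Add(3, Mul(2, Pow(Add(6, 2, -1), 2)), Mul(12, Add(6, 2, -1))), Rational(47, 32)), -44) = Mul(Mul(Add(3, Mul(2, Pow(7, 2)), Mul(12, 7)), Rational(47, 32)), -44) = Mul(Mul(Add(3, Mul(2, 49), 84), Rational(47, 32)), -44) = Mul(Mul(Add(3, 98, 84), Rational(47, 32)), -44) = Mul(Mul(185, Rational(47, 32)), -44) = Mul(Rational(8695, 32), -44) = Rational(-95645, 8)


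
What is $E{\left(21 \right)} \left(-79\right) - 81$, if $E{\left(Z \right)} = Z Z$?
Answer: $-34920$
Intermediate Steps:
$E{\left(Z \right)} = Z^{2}$
$E{\left(21 \right)} \left(-79\right) - 81 = 21^{2} \left(-79\right) - 81 = 441 \left(-79\right) - 81 = -34839 - 81 = -34920$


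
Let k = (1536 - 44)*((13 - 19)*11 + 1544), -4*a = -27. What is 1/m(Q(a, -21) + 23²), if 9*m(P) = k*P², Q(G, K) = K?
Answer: 9/569076539264 ≈ 1.5815e-11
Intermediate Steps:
a = 27/4 (a = -¼*(-27) = 27/4 ≈ 6.7500)
k = 2205176 (k = 1492*(-6*11 + 1544) = 1492*(-66 + 1544) = 1492*1478 = 2205176)
m(P) = 2205176*P²/9 (m(P) = (2205176*P²)/9 = 2205176*P²/9)
1/m(Q(a, -21) + 23²) = 1/(2205176*(-21 + 23²)²/9) = 1/(2205176*(-21 + 529)²/9) = 1/((2205176/9)*508²) = 1/((2205176/9)*258064) = 1/(569076539264/9) = 9/569076539264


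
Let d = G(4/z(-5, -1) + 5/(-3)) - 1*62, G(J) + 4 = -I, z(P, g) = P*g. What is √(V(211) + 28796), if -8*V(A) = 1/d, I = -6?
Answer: √414662430/120 ≈ 169.69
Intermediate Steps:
G(J) = 2 (G(J) = -4 - 1*(-6) = -4 + 6 = 2)
d = -60 (d = 2 - 1*62 = 2 - 62 = -60)
V(A) = 1/480 (V(A) = -⅛/(-60) = -⅛*(-1/60) = 1/480)
√(V(211) + 28796) = √(1/480 + 28796) = √(13822081/480) = √414662430/120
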